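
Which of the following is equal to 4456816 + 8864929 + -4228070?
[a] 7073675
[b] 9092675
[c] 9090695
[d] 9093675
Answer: d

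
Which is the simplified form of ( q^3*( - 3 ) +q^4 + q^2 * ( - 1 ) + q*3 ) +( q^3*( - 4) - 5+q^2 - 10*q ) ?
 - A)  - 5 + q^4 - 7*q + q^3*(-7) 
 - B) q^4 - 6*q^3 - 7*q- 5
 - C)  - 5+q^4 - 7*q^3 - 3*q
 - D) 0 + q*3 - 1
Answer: A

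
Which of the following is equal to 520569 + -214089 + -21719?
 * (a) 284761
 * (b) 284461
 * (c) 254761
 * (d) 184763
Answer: a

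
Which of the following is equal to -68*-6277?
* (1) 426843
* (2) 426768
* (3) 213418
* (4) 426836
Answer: 4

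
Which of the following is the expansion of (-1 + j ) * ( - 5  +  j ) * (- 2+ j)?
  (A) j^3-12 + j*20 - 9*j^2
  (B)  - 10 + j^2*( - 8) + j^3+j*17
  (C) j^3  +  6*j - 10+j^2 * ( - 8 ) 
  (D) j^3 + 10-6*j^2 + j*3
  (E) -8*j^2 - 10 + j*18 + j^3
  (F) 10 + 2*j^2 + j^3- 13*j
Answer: B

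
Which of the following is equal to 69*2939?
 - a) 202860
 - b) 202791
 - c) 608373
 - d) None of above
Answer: b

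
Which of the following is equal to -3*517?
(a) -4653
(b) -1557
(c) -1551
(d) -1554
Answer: c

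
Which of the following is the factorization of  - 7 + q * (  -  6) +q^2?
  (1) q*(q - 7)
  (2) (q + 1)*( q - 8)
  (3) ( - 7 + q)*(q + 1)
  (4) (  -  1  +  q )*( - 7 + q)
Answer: 3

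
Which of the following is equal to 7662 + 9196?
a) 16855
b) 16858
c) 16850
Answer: b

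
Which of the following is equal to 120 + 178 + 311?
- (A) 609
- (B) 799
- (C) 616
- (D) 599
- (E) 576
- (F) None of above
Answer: A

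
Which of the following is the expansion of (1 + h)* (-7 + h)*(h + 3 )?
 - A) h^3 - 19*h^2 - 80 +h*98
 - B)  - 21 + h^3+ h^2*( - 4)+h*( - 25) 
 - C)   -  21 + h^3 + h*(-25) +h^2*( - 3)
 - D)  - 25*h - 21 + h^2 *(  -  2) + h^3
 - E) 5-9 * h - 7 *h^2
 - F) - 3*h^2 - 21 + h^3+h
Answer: C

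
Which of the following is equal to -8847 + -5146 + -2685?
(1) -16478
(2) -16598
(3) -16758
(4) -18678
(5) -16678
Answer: 5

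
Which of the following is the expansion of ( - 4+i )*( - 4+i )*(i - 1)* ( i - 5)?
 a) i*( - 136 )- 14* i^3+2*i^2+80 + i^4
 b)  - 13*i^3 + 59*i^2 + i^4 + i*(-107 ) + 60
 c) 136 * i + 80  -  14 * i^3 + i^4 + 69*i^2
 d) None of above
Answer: d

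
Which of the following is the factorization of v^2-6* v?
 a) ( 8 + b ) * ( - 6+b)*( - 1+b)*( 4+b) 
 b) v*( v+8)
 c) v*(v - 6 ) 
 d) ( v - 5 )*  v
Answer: c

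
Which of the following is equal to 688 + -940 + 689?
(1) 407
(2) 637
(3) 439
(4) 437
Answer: 4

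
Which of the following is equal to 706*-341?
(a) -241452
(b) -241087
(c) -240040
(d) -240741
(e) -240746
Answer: e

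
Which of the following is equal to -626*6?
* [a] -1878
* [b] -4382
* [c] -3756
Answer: c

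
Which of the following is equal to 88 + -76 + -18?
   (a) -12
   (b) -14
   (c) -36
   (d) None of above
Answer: d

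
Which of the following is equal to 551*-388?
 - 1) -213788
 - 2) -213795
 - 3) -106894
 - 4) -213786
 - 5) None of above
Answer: 1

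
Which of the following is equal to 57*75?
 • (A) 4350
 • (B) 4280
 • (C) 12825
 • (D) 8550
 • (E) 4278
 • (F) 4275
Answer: F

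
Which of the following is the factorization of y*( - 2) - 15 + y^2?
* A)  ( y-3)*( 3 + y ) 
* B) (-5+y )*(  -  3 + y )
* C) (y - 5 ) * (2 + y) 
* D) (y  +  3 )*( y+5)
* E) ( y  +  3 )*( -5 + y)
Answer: E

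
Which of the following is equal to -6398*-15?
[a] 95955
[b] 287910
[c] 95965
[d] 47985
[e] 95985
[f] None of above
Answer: f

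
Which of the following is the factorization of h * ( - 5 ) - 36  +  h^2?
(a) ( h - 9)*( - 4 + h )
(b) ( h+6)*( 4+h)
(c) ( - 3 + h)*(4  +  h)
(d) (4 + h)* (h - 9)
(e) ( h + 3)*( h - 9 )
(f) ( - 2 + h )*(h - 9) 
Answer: d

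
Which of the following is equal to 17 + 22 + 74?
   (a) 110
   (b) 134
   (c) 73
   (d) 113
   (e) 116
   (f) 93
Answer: d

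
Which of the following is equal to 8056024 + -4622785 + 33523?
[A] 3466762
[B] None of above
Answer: A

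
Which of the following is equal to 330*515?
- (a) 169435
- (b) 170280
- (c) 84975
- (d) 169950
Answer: d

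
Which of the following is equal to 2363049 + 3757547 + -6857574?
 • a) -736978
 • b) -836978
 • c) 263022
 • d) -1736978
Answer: a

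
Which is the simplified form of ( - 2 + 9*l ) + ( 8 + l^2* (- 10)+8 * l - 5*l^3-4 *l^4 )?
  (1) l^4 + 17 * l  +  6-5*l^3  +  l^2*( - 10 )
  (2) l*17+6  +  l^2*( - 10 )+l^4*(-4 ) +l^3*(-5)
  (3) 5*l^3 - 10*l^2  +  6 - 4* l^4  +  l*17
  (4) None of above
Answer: 2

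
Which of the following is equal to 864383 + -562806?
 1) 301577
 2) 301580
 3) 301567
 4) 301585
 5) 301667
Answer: 1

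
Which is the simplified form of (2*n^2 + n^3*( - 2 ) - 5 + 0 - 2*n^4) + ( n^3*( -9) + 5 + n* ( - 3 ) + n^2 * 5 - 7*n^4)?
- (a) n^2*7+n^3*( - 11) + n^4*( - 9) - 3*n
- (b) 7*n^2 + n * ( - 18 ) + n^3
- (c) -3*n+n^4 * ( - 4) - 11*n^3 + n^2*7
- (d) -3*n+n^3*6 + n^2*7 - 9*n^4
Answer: a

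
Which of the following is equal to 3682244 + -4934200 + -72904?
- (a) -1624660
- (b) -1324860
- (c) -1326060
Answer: b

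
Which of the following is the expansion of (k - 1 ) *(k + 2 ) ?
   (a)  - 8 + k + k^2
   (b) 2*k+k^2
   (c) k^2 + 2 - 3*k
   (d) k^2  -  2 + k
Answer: d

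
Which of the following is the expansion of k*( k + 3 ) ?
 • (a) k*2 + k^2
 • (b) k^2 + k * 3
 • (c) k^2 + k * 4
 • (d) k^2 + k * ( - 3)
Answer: b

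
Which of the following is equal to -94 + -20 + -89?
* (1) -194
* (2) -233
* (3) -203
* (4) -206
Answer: 3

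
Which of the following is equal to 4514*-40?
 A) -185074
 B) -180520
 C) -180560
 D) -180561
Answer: C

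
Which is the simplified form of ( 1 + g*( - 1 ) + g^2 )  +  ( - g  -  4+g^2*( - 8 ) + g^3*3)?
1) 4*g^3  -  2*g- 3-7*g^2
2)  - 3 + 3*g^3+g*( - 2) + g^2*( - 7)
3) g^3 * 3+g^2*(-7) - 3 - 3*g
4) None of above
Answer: 2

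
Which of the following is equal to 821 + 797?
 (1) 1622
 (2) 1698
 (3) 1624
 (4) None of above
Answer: 4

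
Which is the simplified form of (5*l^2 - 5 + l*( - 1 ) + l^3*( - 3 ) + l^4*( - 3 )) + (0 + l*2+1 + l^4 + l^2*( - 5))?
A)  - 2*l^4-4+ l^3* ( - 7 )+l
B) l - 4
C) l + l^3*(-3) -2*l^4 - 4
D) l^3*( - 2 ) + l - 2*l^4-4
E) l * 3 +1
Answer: C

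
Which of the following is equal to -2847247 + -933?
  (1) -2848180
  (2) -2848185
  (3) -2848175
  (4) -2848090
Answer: 1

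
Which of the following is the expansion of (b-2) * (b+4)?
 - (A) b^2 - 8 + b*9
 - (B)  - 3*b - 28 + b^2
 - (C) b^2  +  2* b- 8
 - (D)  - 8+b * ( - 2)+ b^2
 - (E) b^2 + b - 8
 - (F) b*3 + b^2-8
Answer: C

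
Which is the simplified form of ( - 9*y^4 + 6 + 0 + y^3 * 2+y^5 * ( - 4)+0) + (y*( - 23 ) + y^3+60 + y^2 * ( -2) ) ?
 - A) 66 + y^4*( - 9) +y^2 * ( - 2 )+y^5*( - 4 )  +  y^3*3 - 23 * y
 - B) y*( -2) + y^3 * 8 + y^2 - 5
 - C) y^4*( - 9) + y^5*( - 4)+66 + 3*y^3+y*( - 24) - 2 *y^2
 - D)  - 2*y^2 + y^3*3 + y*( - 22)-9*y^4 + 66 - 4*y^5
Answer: A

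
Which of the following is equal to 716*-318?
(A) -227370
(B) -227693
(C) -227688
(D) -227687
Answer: C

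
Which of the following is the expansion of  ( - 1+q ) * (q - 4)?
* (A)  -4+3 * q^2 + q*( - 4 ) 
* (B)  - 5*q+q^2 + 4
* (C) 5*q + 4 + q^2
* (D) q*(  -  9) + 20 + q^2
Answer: B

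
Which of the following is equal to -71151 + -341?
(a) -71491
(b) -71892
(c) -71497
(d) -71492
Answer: d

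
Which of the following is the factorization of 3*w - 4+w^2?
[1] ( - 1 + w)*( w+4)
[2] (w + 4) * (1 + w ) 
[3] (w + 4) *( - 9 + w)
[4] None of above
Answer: 1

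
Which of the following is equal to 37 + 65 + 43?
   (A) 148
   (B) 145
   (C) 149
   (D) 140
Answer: B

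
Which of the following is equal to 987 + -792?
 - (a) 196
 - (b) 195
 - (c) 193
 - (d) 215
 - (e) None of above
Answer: b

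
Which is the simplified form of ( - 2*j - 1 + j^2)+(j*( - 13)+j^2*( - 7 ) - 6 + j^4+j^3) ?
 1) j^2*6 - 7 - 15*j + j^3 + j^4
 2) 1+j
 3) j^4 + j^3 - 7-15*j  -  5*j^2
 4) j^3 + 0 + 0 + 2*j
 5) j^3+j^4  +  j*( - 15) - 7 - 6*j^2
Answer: 5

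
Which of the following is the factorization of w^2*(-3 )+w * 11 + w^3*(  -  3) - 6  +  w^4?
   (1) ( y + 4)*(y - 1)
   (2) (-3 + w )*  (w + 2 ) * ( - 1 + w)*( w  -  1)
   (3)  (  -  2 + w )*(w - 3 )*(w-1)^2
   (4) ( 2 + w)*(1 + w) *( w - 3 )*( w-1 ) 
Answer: 2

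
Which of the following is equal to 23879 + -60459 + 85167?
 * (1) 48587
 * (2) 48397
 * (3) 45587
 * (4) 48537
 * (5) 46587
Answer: 1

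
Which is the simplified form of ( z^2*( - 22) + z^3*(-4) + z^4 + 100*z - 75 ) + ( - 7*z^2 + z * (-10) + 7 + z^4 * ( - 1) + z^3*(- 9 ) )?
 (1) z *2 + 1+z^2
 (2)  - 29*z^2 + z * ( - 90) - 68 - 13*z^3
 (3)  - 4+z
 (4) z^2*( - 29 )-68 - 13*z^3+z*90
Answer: 4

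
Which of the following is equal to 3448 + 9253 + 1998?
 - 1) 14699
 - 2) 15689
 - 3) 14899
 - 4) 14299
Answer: 1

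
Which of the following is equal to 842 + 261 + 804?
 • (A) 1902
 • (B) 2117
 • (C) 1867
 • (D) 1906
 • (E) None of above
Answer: E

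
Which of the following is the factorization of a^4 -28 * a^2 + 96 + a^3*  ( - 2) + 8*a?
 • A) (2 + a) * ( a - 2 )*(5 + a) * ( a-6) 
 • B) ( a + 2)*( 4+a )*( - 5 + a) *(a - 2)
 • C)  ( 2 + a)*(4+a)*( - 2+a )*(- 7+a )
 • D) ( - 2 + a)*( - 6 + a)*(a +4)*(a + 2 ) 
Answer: D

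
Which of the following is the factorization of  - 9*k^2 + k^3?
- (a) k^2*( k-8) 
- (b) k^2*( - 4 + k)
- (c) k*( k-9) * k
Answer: c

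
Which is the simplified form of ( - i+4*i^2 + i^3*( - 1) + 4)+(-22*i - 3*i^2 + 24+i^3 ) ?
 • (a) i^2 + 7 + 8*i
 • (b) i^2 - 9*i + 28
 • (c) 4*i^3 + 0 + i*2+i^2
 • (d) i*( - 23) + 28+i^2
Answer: d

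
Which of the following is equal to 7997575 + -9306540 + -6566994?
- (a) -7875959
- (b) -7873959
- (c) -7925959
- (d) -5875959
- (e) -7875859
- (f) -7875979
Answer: a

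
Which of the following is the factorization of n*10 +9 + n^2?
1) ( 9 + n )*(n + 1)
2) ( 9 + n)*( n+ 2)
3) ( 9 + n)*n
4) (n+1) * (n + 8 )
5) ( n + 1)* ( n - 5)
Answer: 1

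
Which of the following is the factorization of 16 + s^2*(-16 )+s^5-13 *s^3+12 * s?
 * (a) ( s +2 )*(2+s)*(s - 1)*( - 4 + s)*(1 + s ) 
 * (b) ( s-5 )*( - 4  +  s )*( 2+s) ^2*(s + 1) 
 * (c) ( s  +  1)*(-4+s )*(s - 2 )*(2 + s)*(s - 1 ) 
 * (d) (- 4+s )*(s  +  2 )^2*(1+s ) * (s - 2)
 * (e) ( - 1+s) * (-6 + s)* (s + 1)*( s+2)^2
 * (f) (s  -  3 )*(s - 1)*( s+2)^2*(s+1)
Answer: a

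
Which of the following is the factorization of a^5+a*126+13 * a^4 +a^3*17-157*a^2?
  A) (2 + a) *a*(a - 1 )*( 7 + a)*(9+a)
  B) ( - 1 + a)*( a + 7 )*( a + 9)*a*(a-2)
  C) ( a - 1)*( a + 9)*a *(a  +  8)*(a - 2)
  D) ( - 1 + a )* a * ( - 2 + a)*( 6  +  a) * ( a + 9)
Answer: B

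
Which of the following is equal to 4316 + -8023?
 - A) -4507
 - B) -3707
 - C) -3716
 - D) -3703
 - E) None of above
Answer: B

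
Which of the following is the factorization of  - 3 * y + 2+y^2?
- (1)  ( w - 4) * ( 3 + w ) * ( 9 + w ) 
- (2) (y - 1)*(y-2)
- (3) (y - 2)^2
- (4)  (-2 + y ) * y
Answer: 2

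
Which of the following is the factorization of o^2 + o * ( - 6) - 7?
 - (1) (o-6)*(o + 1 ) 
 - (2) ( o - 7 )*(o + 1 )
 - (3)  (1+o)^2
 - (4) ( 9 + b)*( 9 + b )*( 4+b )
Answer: 2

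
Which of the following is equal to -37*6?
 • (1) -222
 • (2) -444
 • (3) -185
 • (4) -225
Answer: 1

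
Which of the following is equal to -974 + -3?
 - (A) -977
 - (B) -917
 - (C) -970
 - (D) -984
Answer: A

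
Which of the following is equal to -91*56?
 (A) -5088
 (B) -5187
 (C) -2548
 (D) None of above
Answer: D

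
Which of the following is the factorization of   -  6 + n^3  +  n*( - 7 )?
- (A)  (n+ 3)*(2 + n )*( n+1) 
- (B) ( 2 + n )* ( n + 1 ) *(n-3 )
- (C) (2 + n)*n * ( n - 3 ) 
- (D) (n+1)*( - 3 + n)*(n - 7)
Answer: B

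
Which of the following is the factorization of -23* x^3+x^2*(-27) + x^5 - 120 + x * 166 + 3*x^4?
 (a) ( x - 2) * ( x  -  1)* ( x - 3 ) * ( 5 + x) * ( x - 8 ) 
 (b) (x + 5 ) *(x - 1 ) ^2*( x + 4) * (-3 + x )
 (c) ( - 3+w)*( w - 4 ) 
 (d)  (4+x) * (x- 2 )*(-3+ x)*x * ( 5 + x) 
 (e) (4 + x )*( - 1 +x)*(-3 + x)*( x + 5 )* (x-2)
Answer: e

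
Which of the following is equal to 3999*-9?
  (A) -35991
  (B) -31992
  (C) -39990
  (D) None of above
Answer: A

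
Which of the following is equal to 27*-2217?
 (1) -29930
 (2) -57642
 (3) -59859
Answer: 3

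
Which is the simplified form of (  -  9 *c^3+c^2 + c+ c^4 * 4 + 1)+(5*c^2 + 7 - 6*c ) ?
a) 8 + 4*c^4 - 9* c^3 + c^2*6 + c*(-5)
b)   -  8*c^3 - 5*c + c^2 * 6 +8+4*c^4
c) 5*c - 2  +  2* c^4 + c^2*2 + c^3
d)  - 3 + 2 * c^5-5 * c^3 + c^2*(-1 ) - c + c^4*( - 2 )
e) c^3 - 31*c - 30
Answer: a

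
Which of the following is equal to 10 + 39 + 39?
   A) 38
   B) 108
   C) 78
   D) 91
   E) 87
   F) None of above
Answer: F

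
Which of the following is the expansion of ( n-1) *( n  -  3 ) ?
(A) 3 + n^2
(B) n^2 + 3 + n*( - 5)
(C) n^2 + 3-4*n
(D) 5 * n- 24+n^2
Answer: C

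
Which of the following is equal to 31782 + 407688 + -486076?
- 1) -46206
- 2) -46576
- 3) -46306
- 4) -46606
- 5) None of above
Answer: 4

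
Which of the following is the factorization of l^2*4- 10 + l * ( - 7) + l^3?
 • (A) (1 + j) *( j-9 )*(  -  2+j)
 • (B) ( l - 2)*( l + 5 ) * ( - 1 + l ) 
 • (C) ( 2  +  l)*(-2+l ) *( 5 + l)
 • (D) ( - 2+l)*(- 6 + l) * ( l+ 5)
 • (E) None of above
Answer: E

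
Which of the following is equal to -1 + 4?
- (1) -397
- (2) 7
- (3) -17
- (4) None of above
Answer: 4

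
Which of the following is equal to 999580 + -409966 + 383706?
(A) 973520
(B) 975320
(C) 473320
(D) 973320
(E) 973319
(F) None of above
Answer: D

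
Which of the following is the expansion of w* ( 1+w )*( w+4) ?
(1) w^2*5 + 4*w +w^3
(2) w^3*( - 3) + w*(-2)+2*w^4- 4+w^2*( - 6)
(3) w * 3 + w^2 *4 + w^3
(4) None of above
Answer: 1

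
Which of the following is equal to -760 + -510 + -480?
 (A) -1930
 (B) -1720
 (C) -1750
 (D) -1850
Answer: C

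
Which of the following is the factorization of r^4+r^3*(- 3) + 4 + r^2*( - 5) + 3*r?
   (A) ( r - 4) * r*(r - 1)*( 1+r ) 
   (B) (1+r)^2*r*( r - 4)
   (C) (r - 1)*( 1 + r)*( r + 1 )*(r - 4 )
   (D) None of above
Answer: C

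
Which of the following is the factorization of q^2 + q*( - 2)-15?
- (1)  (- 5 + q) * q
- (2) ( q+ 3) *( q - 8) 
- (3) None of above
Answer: 3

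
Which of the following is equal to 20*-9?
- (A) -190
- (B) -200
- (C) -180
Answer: C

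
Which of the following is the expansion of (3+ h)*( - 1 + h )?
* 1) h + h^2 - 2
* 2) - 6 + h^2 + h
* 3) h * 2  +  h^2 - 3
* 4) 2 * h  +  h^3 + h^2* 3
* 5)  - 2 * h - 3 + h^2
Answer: 3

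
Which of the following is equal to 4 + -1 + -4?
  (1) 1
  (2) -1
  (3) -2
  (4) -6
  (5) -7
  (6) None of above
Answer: 2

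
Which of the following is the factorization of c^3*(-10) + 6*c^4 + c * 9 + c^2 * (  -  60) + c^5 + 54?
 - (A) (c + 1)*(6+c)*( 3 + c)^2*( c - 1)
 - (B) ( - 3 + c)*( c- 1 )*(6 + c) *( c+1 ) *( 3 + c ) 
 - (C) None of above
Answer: B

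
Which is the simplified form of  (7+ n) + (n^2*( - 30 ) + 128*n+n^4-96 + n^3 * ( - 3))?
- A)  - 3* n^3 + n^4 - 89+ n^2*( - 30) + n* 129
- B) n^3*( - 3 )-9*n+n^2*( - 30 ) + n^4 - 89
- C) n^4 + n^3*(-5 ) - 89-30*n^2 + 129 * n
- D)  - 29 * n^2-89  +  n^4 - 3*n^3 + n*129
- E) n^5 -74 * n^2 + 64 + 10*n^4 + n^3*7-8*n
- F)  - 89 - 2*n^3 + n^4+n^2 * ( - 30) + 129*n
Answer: A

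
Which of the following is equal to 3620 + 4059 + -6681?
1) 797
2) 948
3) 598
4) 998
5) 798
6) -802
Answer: 4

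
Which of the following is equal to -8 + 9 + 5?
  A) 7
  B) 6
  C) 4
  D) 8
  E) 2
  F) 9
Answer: B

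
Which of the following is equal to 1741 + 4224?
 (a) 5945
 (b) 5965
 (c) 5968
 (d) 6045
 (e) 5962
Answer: b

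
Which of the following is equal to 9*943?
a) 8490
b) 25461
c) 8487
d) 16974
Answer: c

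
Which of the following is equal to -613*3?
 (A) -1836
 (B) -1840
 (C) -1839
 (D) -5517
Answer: C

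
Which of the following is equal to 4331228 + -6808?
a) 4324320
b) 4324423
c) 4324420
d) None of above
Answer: c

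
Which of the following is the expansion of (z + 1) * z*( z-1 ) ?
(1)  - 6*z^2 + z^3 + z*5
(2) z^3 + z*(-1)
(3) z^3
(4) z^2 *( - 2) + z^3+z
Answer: 2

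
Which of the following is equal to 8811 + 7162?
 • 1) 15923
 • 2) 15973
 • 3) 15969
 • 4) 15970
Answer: 2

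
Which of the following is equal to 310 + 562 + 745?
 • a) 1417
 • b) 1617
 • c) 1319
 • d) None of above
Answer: b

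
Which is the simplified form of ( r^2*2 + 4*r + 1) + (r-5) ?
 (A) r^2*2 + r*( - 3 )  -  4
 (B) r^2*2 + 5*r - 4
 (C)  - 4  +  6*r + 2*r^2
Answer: B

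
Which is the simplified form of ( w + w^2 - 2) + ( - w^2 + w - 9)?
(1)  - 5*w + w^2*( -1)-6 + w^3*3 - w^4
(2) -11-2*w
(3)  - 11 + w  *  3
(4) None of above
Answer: 4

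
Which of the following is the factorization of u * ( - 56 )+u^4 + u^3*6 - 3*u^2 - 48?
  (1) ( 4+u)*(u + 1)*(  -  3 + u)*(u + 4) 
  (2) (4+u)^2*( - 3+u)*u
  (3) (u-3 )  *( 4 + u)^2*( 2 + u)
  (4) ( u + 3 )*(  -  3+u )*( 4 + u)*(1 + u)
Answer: 1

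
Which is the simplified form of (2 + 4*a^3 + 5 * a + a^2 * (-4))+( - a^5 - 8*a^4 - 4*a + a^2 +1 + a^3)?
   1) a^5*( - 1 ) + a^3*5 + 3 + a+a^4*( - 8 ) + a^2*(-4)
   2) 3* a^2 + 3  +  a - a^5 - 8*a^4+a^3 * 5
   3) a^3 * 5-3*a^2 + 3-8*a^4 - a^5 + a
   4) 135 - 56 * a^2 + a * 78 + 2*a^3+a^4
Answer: 3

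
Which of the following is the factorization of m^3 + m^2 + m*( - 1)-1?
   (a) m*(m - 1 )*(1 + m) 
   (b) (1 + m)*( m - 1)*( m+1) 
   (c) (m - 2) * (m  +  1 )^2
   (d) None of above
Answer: b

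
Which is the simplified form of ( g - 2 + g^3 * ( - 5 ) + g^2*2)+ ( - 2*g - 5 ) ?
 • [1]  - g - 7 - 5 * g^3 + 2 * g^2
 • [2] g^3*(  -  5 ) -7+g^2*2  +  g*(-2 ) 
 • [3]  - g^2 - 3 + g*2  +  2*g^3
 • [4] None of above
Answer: 1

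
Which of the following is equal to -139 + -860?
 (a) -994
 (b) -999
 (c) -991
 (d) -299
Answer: b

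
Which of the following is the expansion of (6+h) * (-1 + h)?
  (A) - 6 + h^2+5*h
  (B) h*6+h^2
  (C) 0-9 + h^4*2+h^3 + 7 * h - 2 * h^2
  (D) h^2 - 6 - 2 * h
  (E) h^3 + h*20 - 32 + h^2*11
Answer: A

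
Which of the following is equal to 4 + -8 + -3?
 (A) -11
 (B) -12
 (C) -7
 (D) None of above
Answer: C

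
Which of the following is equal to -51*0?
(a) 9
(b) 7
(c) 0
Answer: c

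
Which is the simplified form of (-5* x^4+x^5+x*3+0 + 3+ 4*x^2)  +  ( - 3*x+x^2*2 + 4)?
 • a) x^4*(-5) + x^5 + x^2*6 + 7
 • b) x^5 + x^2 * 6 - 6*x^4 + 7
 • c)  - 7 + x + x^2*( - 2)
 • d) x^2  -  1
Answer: a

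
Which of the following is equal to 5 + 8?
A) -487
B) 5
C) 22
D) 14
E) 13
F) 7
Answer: E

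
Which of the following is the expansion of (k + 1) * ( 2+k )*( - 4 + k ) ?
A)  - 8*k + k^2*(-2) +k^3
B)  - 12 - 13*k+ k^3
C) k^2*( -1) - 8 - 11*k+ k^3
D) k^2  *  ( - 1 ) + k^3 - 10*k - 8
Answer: D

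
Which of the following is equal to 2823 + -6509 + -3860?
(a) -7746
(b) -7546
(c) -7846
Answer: b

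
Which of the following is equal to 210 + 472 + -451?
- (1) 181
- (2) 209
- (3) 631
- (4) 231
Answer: 4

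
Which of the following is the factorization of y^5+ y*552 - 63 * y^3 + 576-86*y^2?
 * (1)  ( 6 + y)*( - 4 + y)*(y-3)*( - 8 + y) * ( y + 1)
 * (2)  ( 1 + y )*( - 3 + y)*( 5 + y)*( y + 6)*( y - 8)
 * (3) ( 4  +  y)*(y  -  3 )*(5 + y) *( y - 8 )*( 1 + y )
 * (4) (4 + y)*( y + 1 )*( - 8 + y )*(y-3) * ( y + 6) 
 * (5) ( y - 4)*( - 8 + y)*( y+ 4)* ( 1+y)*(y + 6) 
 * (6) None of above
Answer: 4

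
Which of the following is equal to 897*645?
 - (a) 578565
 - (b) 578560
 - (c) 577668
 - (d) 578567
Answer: a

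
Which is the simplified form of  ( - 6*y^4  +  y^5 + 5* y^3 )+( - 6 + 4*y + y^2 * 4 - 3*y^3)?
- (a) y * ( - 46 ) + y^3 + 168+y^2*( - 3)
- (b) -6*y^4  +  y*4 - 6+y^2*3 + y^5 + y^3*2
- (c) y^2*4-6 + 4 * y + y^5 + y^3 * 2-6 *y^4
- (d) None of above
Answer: c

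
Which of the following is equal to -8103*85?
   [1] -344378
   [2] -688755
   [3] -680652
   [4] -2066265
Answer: 2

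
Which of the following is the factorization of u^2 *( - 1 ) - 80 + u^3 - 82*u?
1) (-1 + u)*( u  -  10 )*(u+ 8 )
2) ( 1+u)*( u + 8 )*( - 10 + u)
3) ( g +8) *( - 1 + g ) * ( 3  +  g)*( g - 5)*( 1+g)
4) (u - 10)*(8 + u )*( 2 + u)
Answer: 2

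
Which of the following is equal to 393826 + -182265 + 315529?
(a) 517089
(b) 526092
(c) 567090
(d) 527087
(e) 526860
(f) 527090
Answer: f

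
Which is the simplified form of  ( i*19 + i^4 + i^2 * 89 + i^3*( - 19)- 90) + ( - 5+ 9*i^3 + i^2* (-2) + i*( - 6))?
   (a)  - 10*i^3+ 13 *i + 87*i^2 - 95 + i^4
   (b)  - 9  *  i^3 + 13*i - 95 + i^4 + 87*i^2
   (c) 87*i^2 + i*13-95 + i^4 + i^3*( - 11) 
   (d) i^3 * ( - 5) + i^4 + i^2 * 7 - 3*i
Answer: a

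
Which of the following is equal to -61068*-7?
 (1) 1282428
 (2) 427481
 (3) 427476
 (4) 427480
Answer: 3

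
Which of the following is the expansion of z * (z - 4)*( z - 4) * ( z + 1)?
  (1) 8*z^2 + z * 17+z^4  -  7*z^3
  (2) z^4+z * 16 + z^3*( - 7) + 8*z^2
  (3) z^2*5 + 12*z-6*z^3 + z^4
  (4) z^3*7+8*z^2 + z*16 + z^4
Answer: 2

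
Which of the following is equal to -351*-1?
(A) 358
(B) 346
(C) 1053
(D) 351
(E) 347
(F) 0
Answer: D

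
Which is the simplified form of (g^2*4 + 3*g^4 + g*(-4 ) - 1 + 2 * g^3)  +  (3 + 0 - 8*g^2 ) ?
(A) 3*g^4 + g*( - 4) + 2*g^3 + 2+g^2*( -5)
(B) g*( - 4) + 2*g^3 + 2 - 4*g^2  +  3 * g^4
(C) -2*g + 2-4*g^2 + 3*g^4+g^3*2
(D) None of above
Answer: B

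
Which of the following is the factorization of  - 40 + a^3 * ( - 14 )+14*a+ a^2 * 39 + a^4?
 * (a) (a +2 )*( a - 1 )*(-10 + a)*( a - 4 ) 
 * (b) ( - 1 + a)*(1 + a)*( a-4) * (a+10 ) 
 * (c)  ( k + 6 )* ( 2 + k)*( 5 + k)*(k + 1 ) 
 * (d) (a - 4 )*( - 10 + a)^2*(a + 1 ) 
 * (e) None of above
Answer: e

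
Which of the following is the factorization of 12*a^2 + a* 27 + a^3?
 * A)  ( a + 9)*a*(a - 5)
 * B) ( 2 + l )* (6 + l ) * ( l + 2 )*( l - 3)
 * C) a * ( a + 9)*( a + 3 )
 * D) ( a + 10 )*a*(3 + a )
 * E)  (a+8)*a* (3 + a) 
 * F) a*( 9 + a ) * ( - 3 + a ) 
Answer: C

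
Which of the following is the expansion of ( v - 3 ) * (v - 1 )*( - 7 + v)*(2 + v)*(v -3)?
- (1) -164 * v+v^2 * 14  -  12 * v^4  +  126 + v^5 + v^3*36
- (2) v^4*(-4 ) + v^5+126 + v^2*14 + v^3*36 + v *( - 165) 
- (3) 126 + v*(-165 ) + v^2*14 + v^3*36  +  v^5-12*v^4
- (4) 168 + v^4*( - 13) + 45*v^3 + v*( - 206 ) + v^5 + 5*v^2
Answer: 3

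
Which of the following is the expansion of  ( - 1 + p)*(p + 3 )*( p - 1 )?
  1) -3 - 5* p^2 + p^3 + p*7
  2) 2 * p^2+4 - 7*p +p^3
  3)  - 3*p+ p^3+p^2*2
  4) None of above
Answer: 4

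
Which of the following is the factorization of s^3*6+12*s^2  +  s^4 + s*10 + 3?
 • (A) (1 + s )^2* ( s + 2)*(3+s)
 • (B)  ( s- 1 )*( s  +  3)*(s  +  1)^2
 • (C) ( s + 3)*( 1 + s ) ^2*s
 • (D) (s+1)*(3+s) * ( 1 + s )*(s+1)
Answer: D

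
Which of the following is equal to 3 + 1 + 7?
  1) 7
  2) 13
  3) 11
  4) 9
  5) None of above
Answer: 3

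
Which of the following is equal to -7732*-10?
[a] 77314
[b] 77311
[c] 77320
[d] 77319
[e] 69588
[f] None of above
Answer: c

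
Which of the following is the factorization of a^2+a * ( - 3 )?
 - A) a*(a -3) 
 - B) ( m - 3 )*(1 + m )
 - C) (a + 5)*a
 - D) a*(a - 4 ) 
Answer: A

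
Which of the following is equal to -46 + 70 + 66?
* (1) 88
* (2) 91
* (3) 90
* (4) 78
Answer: 3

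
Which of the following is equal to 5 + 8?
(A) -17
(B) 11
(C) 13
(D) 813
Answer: C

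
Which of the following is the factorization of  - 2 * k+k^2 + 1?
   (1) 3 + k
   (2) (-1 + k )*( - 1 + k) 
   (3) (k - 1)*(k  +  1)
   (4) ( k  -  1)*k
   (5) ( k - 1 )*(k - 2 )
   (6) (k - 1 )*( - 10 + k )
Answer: 2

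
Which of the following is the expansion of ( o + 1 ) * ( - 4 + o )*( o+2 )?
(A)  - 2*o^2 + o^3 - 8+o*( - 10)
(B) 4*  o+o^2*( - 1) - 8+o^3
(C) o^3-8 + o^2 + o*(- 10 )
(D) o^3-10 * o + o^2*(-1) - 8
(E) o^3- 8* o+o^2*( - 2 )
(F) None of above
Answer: D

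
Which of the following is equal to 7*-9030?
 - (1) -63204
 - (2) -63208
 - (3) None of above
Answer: 3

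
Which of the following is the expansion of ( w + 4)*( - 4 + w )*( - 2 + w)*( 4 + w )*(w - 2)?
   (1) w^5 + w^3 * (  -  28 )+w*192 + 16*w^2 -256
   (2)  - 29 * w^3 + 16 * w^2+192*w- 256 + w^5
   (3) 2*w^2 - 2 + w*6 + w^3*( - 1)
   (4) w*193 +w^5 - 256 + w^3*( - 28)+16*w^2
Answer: 1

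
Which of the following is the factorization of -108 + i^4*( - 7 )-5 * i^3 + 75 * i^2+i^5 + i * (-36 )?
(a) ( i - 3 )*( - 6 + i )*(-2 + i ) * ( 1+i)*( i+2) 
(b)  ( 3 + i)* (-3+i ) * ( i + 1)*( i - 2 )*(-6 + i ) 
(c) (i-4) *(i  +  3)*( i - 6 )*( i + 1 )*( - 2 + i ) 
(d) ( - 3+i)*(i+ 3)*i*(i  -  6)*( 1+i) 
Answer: b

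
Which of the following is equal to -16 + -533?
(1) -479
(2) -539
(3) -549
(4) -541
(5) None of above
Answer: 3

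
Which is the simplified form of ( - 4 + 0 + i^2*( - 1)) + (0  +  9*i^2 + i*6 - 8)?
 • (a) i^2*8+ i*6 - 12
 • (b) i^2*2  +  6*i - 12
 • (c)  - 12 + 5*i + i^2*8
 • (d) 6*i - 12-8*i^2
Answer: a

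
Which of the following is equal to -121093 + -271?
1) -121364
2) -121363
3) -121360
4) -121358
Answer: 1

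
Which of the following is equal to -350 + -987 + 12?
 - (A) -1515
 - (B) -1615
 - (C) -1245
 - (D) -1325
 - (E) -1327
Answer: D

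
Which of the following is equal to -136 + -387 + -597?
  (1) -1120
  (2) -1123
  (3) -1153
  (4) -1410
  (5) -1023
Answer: 1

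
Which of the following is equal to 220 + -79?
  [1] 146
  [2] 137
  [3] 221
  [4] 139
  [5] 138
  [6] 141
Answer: 6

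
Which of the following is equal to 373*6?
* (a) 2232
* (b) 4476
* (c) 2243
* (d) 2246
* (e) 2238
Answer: e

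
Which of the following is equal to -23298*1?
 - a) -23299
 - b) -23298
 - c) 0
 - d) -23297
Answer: b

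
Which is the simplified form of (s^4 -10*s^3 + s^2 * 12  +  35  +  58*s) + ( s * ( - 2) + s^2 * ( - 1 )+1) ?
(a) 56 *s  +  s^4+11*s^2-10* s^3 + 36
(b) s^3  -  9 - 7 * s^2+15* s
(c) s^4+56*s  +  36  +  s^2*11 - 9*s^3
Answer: a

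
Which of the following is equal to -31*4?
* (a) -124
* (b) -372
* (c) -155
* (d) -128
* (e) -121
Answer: a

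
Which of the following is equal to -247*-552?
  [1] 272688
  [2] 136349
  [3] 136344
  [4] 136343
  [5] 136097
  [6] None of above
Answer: 3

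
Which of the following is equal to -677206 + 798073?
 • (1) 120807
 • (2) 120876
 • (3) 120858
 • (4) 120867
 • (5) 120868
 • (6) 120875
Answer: 4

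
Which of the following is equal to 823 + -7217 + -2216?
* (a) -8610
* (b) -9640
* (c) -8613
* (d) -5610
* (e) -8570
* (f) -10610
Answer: a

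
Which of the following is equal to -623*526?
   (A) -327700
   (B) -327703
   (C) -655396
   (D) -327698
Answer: D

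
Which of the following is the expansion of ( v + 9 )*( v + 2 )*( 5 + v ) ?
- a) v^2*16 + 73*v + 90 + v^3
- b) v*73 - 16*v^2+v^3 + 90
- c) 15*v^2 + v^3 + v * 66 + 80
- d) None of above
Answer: a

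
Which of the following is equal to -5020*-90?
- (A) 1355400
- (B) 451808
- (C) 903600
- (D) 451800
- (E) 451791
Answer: D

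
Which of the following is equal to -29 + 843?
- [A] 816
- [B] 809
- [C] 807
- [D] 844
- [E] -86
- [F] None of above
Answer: F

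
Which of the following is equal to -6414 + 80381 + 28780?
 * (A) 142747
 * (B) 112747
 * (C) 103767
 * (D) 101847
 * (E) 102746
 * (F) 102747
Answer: F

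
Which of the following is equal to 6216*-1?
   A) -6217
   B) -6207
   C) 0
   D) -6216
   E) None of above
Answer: D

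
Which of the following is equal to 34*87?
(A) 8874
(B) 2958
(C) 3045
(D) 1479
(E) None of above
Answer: B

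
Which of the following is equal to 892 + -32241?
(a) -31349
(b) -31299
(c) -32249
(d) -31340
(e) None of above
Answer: a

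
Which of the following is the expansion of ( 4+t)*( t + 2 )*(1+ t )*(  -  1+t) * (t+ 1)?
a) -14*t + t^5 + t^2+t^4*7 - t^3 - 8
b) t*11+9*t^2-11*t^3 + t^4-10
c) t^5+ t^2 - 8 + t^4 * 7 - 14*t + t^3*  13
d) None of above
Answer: c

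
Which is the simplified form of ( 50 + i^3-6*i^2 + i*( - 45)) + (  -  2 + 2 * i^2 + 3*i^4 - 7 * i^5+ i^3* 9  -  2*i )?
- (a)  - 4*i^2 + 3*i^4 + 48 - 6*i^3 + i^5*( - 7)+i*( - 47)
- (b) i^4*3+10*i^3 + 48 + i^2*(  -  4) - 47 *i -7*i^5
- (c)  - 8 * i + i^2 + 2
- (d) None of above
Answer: b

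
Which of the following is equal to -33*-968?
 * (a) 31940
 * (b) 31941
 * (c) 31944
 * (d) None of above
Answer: c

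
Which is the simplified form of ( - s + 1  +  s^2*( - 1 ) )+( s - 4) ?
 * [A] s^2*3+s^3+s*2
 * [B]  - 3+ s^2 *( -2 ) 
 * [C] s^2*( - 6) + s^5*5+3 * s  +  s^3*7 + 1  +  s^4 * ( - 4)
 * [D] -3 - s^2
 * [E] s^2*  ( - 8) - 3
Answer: D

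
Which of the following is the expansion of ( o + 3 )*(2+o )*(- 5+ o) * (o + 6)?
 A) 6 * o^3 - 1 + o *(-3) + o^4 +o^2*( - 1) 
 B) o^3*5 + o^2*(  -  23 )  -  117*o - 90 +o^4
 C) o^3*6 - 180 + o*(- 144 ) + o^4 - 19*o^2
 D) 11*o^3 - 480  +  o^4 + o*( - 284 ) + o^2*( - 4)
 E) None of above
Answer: C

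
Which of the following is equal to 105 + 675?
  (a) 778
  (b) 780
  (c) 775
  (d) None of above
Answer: b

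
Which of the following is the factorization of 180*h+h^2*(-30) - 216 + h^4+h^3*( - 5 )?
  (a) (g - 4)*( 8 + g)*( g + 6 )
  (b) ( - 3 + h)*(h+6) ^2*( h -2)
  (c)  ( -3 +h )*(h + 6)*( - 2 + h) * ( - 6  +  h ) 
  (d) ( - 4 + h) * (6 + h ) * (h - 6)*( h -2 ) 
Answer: c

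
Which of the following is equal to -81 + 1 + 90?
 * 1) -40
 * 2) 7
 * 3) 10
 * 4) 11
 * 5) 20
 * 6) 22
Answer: 3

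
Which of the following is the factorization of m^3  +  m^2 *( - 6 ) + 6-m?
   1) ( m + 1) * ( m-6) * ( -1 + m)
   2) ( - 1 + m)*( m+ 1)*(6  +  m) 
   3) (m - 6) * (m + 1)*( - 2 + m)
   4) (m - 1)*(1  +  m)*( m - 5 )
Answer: 1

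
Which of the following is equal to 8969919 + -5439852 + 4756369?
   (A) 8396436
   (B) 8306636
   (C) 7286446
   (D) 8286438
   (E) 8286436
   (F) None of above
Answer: E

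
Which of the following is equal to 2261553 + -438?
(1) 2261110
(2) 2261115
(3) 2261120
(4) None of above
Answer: 2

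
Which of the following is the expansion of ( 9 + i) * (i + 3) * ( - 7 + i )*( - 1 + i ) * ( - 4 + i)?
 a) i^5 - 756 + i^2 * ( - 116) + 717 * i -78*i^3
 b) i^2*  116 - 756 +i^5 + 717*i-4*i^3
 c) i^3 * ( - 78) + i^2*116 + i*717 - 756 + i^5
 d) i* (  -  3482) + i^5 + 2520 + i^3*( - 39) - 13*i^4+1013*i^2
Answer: c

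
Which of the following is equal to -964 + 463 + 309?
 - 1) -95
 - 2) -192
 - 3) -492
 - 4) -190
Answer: 2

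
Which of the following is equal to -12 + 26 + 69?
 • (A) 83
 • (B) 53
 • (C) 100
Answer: A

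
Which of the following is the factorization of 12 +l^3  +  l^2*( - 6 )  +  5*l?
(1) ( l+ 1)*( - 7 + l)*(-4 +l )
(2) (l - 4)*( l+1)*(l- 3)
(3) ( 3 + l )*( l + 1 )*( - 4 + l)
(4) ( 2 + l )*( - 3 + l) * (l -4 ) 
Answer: 2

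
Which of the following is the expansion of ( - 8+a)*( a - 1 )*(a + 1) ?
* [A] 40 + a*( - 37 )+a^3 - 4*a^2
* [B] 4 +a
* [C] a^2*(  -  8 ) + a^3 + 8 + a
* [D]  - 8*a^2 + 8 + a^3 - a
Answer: D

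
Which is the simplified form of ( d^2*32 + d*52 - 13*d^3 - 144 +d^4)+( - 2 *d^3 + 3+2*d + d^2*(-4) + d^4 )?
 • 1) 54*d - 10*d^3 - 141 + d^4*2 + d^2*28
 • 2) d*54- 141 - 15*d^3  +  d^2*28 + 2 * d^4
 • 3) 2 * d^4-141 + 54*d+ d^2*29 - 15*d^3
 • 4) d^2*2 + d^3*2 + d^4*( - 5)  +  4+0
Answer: 2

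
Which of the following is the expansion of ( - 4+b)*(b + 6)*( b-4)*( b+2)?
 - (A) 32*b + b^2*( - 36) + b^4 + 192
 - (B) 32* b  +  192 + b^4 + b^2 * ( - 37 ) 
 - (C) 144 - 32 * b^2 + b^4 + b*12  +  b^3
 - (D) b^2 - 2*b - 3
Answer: A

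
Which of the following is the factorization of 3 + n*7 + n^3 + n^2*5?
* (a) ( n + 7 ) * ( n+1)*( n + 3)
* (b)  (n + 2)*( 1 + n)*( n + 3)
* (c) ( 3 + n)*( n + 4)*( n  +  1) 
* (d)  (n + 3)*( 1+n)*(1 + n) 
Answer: d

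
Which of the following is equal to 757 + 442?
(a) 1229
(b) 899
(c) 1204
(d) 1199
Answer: d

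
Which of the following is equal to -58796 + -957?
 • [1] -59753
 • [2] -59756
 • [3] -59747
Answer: 1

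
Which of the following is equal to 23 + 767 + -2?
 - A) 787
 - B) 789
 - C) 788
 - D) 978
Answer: C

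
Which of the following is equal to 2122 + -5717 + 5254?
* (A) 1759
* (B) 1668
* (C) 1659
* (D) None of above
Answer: C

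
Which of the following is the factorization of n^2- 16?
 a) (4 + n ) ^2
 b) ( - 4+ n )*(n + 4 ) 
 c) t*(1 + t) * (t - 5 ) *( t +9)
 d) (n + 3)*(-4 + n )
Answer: b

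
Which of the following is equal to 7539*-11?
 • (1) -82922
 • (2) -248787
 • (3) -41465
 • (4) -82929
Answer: 4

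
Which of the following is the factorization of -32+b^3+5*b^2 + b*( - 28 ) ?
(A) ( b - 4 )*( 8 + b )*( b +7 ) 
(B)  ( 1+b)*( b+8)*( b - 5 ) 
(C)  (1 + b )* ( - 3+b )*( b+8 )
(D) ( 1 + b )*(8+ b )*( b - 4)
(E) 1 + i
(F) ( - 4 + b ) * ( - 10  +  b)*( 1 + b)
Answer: D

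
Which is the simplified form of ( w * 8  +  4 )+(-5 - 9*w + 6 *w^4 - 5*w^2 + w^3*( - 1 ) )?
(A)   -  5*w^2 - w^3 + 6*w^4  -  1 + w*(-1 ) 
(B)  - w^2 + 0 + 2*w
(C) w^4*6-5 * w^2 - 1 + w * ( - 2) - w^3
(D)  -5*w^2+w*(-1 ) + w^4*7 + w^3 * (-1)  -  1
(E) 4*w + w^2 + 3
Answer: A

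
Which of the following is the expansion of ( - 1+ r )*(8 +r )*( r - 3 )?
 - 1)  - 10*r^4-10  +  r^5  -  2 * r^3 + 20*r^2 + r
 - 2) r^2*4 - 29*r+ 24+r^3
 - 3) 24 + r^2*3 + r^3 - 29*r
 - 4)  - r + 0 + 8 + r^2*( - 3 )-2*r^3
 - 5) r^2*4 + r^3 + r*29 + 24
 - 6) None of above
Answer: 2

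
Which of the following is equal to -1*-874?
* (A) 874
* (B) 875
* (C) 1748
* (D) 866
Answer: A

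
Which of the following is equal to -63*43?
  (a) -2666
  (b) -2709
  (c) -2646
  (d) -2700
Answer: b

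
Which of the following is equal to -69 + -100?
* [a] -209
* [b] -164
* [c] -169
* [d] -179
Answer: c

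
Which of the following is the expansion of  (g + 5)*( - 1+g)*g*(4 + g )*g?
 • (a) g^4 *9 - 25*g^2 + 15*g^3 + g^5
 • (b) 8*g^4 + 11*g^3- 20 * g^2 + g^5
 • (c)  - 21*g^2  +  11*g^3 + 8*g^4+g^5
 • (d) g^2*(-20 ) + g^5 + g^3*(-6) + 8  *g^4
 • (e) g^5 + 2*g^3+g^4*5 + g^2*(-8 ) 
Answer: b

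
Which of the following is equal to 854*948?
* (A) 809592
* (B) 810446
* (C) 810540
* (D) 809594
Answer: A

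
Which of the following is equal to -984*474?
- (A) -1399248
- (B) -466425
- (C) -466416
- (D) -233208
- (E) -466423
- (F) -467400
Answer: C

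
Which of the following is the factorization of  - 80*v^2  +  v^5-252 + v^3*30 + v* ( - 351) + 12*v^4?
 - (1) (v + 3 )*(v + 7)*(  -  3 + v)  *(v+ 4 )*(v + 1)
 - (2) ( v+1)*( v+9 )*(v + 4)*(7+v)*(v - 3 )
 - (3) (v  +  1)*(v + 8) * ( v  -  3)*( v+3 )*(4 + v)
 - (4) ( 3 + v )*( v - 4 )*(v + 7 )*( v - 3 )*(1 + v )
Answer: 1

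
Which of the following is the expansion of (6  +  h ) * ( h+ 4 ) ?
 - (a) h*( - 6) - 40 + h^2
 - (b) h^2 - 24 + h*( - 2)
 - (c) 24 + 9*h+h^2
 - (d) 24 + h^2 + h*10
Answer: d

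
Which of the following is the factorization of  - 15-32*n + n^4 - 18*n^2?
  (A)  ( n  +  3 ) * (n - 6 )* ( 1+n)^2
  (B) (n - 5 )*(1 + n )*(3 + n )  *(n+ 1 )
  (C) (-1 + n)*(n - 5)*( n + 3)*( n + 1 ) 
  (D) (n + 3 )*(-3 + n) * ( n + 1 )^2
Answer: B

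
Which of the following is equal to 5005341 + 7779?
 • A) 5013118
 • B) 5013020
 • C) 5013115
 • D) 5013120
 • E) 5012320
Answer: D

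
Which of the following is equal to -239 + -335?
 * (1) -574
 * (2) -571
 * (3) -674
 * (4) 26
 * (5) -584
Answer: 1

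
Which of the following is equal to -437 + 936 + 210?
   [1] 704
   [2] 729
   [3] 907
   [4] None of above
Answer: 4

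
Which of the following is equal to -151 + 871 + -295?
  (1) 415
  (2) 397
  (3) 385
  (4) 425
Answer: 4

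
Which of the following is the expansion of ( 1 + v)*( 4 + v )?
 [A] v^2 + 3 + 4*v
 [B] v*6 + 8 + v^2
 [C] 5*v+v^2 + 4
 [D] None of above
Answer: C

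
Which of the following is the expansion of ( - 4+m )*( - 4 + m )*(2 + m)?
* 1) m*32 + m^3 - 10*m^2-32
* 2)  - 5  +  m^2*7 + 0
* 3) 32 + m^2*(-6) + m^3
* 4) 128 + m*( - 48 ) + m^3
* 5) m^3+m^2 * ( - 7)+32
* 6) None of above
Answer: 3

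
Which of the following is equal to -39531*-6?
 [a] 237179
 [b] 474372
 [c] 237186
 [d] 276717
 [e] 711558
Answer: c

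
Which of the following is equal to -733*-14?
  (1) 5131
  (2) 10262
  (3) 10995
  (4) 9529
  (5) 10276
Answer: 2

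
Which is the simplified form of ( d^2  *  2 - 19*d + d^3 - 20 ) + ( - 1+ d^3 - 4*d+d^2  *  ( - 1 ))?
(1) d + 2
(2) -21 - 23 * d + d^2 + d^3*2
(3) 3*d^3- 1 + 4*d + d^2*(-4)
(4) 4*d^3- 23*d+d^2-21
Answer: 2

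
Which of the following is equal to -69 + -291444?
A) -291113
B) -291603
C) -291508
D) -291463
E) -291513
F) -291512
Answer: E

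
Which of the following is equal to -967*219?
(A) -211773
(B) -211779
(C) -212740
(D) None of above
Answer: A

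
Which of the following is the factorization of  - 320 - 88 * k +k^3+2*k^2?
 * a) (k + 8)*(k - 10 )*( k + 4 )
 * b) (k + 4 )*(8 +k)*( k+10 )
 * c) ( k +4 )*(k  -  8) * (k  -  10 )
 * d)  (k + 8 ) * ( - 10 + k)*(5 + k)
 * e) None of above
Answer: a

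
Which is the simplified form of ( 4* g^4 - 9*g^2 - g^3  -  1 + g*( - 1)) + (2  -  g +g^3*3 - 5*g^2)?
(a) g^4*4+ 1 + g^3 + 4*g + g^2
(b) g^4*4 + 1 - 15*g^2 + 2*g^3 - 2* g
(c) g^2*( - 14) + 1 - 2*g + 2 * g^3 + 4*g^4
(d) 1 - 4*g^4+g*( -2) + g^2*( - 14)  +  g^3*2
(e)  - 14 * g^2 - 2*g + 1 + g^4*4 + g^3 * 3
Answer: c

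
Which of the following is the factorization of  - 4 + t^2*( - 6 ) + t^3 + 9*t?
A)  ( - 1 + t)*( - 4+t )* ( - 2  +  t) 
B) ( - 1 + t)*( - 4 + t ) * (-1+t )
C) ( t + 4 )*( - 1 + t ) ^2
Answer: B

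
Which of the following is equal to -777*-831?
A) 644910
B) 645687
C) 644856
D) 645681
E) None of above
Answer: B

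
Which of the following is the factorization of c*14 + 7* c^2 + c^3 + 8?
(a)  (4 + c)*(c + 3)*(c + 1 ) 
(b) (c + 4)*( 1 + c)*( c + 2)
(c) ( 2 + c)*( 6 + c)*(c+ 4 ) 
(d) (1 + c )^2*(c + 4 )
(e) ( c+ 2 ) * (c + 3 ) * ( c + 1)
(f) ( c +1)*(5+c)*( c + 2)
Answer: b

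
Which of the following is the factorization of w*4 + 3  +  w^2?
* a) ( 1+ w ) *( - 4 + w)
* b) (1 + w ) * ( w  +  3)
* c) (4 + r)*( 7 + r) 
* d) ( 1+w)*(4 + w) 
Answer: b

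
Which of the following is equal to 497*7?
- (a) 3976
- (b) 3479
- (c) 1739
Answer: b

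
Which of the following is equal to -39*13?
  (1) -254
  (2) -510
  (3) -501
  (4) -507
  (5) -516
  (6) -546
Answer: 4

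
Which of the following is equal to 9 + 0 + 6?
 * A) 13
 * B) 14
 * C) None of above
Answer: C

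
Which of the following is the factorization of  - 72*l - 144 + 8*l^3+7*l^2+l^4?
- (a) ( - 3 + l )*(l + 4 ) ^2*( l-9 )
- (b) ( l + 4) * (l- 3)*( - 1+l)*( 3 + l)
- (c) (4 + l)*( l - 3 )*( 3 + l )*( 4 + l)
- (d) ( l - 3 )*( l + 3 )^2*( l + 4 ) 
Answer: c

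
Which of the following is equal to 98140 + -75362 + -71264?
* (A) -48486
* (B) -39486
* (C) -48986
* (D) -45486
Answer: A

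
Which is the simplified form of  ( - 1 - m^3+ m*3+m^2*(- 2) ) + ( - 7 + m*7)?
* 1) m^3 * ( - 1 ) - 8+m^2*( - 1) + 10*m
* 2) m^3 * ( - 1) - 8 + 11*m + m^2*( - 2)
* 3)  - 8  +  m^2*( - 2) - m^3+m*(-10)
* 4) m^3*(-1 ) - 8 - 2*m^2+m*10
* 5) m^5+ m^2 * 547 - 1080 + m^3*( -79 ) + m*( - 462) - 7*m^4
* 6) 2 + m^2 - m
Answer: 4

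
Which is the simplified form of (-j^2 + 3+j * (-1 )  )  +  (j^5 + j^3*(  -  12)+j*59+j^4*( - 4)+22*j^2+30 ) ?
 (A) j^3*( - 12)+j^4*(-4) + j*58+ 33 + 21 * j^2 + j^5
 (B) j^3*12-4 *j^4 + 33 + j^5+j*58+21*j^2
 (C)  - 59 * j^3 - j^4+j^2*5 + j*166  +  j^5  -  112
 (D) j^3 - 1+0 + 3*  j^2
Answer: A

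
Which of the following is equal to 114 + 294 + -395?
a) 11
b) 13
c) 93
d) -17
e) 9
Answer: b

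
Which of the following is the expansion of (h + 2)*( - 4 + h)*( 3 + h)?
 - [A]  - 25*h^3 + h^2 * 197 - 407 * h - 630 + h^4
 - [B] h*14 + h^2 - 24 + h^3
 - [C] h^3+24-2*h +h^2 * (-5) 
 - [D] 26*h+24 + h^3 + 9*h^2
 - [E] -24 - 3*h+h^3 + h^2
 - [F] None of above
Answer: F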